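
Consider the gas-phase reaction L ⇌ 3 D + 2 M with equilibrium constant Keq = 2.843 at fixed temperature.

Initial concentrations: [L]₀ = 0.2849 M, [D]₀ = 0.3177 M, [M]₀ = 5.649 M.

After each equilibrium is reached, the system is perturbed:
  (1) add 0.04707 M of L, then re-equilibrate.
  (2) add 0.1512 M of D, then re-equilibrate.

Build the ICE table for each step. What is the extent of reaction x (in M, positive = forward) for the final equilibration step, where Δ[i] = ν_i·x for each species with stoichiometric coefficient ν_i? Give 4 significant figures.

x = -0.04482 M

Q₀ = 3.592 vs Keq = 2.843 ⇒ Q>K, reverse
Step 1:
                   L          D          M
  Initial     0.2849     0.3177      5.649
  Change    0.006982   -0.02095   -0.01396
  Equil       0.2919     0.2968      5.635
  solve Keq expr → x = -0.006982; check Q = 2.843
Then add 0.04707 M of L.
Step 2:
                   L          D          M
  Initial      0.339     0.2968      5.635
  Change   -0.004484    0.01345   0.008969
  Equil       0.3345     0.3102      5.644
  solve Keq expr → x = 0.004484; check Q = 2.843
Then add 0.1512 M of D.
Step 3:
                   L          D          M
  Initial     0.3345     0.4614      5.644
  Change     0.04482    -0.1345   -0.08963
  Equil       0.3793      0.327      5.554
  solve Keq expr → x = -0.04482; check Q = 2.843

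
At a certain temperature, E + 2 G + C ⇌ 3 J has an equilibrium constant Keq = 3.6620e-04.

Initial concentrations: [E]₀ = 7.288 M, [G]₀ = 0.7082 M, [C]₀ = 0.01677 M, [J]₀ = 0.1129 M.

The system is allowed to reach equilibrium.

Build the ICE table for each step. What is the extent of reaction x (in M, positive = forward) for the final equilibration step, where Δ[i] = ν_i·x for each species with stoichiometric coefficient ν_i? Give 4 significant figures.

x = -0.02436 M

Q₀ = 0.02348 vs Keq = 3.6620e-04 ⇒ Q>K, reverse
Step 1:
                   E          G          C          J
  Initial      7.288     0.7082    0.01677     0.1129
  Change     0.02436    0.04872    0.02436   -0.07309
  Equil        7.312     0.7569    0.04113    0.03981
  solve Keq expr → x = -0.02436; check Q = 3.6620e-04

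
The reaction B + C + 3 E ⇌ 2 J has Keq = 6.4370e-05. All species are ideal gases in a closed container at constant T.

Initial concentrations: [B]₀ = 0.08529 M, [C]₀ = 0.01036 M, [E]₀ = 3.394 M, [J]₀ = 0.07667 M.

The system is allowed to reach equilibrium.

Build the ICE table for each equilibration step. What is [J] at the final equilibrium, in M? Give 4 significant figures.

[J]_eq = 0.003965 M

Q₀ = 0.1702 vs Keq = 6.4370e-05 ⇒ Q>K, reverse
Step 1:
                    B           C           E           J
  I           0.08529     0.01036       3.394     0.07667
  C           0.03635     0.03635      0.1091     -0.0727
  E            0.1216     0.04671       3.503    0.003965
  solve Keq expr → x = -0.03635; check Q = 6.4370e-05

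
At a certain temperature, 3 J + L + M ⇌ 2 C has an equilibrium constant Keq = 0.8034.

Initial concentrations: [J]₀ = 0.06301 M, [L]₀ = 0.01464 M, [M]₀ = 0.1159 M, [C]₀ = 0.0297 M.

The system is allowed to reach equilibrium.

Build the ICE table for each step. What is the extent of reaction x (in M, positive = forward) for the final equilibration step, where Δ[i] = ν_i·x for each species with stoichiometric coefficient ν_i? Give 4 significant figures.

Q₀ = 2078 vs Keq = 0.8034 ⇒ Q>K, reverse
Step 1:
                    J           L           M           C
  I           0.06301     0.01464      0.1159      0.0297
  C           0.04177     0.01392     0.01392    -0.02785
  E            0.1048     0.02856      0.1298    0.001851
  solve Keq expr → x = -0.01392; check Q = 0.8034

x = -0.01392 M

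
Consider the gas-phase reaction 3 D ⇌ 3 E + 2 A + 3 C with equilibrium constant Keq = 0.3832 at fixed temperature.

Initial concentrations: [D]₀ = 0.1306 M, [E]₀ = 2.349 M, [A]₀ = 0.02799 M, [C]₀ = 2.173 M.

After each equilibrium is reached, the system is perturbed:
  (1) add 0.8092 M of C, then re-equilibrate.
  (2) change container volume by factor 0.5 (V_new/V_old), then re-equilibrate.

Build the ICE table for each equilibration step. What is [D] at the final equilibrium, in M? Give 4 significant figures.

[D]_eq = 0.3438 M

Q₀ = 46.77 vs Keq = 0.3832 ⇒ Q>K, reverse
Step 1:
                   D          E          A          C
  I           0.1306      2.349    0.02799      2.173
  C          0.03623   -0.03623   -0.02415   -0.03623
  E           0.1668      2.313   0.003839      2.137
  solve Keq expr → x = -0.01208; check Q = 0.3832
Then add 0.8092 M of C.
Step 2:
                   D          E          A          C
  I           0.1668      2.313   0.003839      2.946
  C         0.002124  -0.002124  -0.001416  -0.002124
  E            0.169      2.311   0.002423      2.944
  solve Keq expr → x = -7.0816e-04; check Q = 0.3832
Then change container volume by factor 0.5 (V_new/V_old).
Step 3:
                   D          E          A          C
  I           0.3379      4.621   0.004846      5.888
  C         0.005946  -0.005946  -0.003964  -0.005946
  E           0.3438      4.615 8.8245e-04      5.882
  solve Keq expr → x = -0.001982; check Q = 0.3832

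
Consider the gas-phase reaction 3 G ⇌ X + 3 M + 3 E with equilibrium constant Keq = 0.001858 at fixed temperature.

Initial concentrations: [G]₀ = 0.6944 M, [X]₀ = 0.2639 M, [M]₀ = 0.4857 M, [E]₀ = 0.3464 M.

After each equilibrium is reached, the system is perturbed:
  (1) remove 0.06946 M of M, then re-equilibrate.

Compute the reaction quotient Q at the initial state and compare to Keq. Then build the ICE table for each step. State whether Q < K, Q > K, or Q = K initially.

Q₀ = 0.003754 vs Keq = 0.001858 ⇒ Q>K, reverse
Step 1:
                  G         X         M         E
  Initial    0.6944    0.2639    0.4857    0.3464
  Change    0.03346  -0.01115  -0.03346  -0.03346
  Equil      0.7279    0.2527    0.4522    0.3129
  solve Keq expr → x = -0.01115; check Q = 0.001858
Then remove 0.06946 M of M.
Step 2:
                  G         X         M         E
  Initial    0.7279    0.2527    0.3828    0.3129
  Change   -0.02237  0.007457   0.02237   0.02237
  Equil      0.7055    0.2602    0.4052    0.3353
  solve Keq expr → x = 0.007457; check Q = 0.001858

Q₀ = 0.003754; Q > K (proceeds reverse)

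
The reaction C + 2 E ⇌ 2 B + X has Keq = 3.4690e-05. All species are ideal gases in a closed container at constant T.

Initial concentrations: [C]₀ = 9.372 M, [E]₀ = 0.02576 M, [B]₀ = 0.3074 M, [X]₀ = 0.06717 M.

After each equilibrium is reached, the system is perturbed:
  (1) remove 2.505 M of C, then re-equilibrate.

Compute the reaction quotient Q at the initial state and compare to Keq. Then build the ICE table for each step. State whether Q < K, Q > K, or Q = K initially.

Q₀ = 1.021 vs Keq = 3.4690e-05 ⇒ Q>K, reverse
Step 1:
                   C          E          B          X
  init         9.372    0.02576     0.3074    0.06717
  Δ          0.06689     0.1338    -0.1338   -0.06689
  eq           9.439     0.1595     0.1736 2.7653e-04
  solve Keq expr → x = -0.06689; check Q = 3.4690e-05
Then remove 2.505 M of C.
Step 2:
                   C          E          B          X
  init         6.934     0.1595     0.1736 2.7653e-04
  Δ       7.2674e-05 1.4535e-04 -1.4535e-04 -7.2674e-05
  eq           6.934     0.1597     0.1735 2.0385e-04
  solve Keq expr → x = -7.2674e-05; check Q = 3.4690e-05

Q₀ = 1.021; Q > K (proceeds reverse)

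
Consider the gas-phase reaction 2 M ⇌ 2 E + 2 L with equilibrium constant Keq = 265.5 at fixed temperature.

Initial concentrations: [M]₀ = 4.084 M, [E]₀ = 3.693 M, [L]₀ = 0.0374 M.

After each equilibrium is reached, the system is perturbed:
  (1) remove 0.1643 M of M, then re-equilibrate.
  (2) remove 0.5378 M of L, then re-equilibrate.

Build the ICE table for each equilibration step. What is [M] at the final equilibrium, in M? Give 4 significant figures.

Q₀ = 0.001144 vs Keq = 265.5 ⇒ Q<K, forward
Step 1:
                    M           E           L
  init          4.084       3.693      0.0374
  Δ            -2.897       2.897       2.897
  eq            1.187        6.59       2.935
  solve Keq expr → x = 1.449; check Q = 265.5
Then remove 0.1643 M of M.
Step 2:
                    M           E           L
  init          1.023        6.59       2.935
  Δ            0.1041     -0.1041     -0.1041
  eq            1.127       6.486        2.83
  solve Keq expr → x = -0.05205; check Q = 265.5
Then remove 0.5378 M of L.
Step 3:
                    M           E           L
  init          1.127       6.486       2.293
  Δ           -0.1384      0.1384      0.1384
  eq           0.9883       6.624       2.431
  solve Keq expr → x = 0.06918; check Q = 265.5

[M]_eq = 0.9883 M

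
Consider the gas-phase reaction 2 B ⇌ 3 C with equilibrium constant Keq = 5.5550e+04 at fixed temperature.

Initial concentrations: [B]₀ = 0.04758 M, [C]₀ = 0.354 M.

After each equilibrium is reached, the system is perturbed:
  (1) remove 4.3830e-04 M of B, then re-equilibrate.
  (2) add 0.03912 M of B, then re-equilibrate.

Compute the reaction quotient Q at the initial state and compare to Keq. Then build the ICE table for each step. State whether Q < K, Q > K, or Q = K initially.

Q₀ = 19.6; Q < K (proceeds forward)

Q₀ = 19.6 vs Keq = 5.5550e+04 ⇒ Q<K, forward
Step 1:
                   B          C
  Initial    0.04758      0.354
  Change    -0.04641    0.06962
  Equil      0.00117     0.4236
  solve Keq expr → x = 0.02321; check Q = 5.5550e+04
Then remove 4.3830e-04 M of B.
Step 2:
                   B          C
  Initial 7.3151e-04     0.4236
  Change  4.3559e-04 -6.5339e-04
  Equil     0.001167      0.423
  solve Keq expr → x = -2.1780e-04; check Q = 5.5550e+04
Then add 0.03912 M of B.
Step 3:
                   B          C
  Initial    0.04029      0.423
  Change    -0.03887    0.05831
  Equil     0.001417     0.4813
  solve Keq expr → x = 0.01944; check Q = 5.5550e+04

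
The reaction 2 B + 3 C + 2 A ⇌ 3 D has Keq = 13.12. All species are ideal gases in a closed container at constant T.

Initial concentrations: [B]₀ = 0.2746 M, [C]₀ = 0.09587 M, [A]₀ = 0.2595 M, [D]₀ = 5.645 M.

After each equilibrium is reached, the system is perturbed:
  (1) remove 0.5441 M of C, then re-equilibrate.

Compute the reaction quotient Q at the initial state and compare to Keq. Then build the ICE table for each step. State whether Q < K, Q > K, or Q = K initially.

Q₀ = 4.0204e+07 vs Keq = 13.12 ⇒ Q>K, reverse
Step 1:
                  B         C         A         D
  init       0.2746   0.09587    0.2595     5.645
  Δ          0.9098     1.365    0.9098    -1.365
  eq          1.184     1.461     1.169      4.28
  solve Keq expr → x = -0.4549; check Q = 13.12
Then remove 0.5441 M of C.
Step 2:
                  B         C         A         D
  init        1.184    0.9165     1.169      4.28
  Δ          0.1622    0.2433    0.1622   -0.2433
  eq          1.347      1.16     1.331     4.037
  solve Keq expr → x = -0.08108; check Q = 13.12

Q₀ = 4.0204e+07; Q > K (proceeds reverse)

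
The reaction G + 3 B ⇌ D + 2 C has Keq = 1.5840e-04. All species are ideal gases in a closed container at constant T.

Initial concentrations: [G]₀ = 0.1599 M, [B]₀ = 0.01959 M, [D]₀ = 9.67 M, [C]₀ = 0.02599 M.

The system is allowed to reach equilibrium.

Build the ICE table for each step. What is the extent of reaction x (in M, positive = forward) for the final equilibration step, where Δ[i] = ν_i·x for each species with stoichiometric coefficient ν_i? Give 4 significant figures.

x = -0.01298 M

Q₀ = 5434 vs Keq = 1.5840e-04 ⇒ Q>K, reverse
Step 1:
                   G          B          D          C
  Initial     0.1599    0.01959       9.67    0.02599
  Change     0.01298    0.03895   -0.01298   -0.02597
  Equil       0.1729    0.05854      9.657 2.3851e-05
  solve Keq expr → x = -0.01298; check Q = 1.5840e-04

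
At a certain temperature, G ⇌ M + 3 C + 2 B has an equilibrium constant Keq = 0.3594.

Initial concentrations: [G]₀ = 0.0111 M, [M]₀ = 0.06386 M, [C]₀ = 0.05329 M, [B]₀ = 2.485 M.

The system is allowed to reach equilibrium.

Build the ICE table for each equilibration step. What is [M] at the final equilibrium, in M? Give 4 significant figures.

[M]_eq = 0.07418 M

Q₀ = 0.005376 vs Keq = 0.3594 ⇒ Q<K, forward
Step 1:
                    G           M           C           B
  I            0.0111     0.06386     0.05329       2.485
  C          -0.01032     0.01032     0.03097     0.02065
  E        7.7536e-04     0.07418     0.08426       2.506
  solve Keq expr → x = 0.01032; check Q = 0.3594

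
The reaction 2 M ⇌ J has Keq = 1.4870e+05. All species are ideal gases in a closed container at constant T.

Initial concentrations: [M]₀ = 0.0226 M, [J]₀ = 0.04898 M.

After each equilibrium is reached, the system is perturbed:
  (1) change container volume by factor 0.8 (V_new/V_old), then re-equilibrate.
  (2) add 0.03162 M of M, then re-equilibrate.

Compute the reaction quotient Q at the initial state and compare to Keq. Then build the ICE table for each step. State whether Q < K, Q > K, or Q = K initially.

Q₀ = 95.9 vs Keq = 1.4870e+05 ⇒ Q<K, forward
Step 1:
                  M         J
  I          0.0226   0.04898
  C        -0.02196   0.01098
  E       6.3502e-04   0.05996
  solve Keq expr → x = 0.01098; check Q = 1.4870e+05
Then change container volume by factor 0.8 (V_new/V_old).
Step 2:
                  M         J
  I       7.9377e-04   0.07495
  C       -8.3603e-05 4.1801e-05
  E       7.1017e-04   0.07499
  solve Keq expr → x = 4.1801e-05; check Q = 1.4870e+05
Then add 0.03162 M of M.
Step 3:
                  M         J
  I         0.03233   0.07499
  C        -0.03155   0.01577
  E       7.8129e-04   0.09077
  solve Keq expr → x = 0.01577; check Q = 1.4870e+05

Q₀ = 95.9; Q < K (proceeds forward)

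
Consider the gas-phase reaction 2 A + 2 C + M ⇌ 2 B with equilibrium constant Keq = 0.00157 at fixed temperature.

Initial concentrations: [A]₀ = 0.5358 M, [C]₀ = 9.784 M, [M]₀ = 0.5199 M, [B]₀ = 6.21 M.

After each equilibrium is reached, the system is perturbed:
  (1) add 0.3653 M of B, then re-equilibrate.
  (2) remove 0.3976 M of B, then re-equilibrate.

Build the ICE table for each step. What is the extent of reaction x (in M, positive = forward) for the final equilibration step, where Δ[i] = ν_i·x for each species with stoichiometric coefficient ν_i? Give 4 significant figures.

x = 0.0848 M

Q₀ = 2.699 vs Keq = 0.00157 ⇒ Q>K, reverse
Step 1:
                   A          C          M          B
  I           0.5358      9.784     0.5199       6.21
  C            3.292      3.292      1.646     -3.292
  E            3.827      13.08      2.166      2.918
  solve Keq expr → x = -1.646; check Q = 0.00157
Then add 0.3653 M of B.
Step 2:
                   A          C          M          B
  I            3.827      13.08      2.166      3.284
  C           0.1557     0.1557    0.07784    -0.1557
  E            3.983      13.23      2.244      3.128
  solve Keq expr → x = -0.07784; check Q = 0.00157
Then remove 0.3976 M of B.
Step 3:
                   A          C          M          B
  I            3.983      13.23      2.244       2.73
  C          -0.1696    -0.1696    -0.0848     0.1696
  E            3.814      13.06      2.159        2.9
  solve Keq expr → x = 0.0848; check Q = 0.00157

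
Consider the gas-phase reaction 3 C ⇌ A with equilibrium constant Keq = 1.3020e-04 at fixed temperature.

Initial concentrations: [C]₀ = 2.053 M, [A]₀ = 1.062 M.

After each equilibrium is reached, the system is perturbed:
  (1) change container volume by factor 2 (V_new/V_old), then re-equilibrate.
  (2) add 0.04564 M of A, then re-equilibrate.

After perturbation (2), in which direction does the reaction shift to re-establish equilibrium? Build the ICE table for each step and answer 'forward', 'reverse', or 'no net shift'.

Direction: reverse

Q₀ = 0.1227 vs Keq = 1.3020e-04 ⇒ Q>K, reverse
Step 1:
                    C           A
  Initial       2.053       1.062
  Change        3.132      -1.044
  Equil         5.185     0.01814
  solve Keq expr → x = -1.044; check Q = 1.3020e-04
Then change container volume by factor 2 (V_new/V_old).
Step 2:
                    C           A
  Initial       2.592    0.009072
  Change      0.02025   -0.006751
  Equil         2.613    0.002322
  solve Keq expr → x = -0.006751; check Q = 1.3020e-04
Then add 0.04564 M of A.
Step 3:
                    C           A
  Initial       2.613     0.04796
  Change       0.1358    -0.04526
  Equil         2.748    0.002703
  solve Keq expr → x = -0.04526; check Q = 1.3020e-04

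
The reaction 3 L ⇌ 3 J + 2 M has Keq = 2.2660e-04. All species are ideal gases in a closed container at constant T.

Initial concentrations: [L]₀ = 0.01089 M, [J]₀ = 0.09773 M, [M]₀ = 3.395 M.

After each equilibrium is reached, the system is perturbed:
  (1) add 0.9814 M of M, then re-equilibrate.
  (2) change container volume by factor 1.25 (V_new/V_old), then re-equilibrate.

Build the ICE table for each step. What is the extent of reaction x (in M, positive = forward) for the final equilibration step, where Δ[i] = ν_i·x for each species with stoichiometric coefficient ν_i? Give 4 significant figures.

x = 1.0175e-04 M

Q₀ = 8331 vs Keq = 2.2660e-04 ⇒ Q>K, reverse
Step 1:
                  L         J         M
  init      0.01089   0.09773     3.395
  Δ         0.09484  -0.09484  -0.06323
  eq         0.1057   0.00289     3.332
  solve Keq expr → x = -0.03161; check Q = 2.2660e-04
Then add 0.9814 M of M.
Step 2:
                  L         J         M
  init       0.1057   0.00289     4.313
  Δ       4.4650e-04 -4.4650e-04 -2.9767e-04
  eq         0.1062  0.002443     4.313
  solve Keq expr → x = -1.4883e-04; check Q = 2.2660e-04
Then change container volume by factor 1.25 (V_new/V_old).
Step 3:
                  L         J         M
  init      0.08494  0.001954      3.45
  Δ       -3.0525e-04 3.0525e-04 2.0350e-04
  eq        0.08464   0.00226     3.451
  solve Keq expr → x = 1.0175e-04; check Q = 2.2660e-04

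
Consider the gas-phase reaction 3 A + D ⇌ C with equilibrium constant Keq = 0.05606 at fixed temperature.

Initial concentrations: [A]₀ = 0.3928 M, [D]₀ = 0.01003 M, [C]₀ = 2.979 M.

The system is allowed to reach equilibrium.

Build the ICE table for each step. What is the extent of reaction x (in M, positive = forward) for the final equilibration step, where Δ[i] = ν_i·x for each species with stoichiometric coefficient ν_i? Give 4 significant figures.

Q₀ = 4901 vs Keq = 0.05606 ⇒ Q>K, reverse
Step 1:
                  A         D         C
  Initial    0.3928   0.01003     2.979
  Change       2.92    0.9735   -0.9735
  Equil       3.313    0.9835     2.006
  solve Keq expr → x = -0.9735; check Q = 0.05606

x = -0.9735 M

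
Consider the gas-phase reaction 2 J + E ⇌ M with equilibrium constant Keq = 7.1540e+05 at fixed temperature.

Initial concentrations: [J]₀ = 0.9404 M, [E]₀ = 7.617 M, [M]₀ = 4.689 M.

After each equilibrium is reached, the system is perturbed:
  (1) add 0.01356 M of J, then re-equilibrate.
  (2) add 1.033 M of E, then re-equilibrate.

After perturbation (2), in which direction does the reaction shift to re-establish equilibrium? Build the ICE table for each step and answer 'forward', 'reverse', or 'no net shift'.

Direction: forward

Q₀ = 0.6961 vs Keq = 7.1540e+05 ⇒ Q<K, forward
Step 1:
                   J          E          M
  init        0.9404      7.617      4.689
  Δ          -0.9394    -0.4697     0.4697
  eq        0.001004      7.147      5.159
  solve Keq expr → x = 0.4697; check Q = 7.1540e+05
Then add 0.01356 M of J.
Step 2:
                   J          E          M
  init       0.01456      7.147      5.159
  Δ         -0.01356  -0.006779   0.006779
  eq        0.001006      7.141      5.165
  solve Keq expr → x = 0.006779; check Q = 7.1540e+05
Then add 1.033 M of E.
Step 3:
                   J          E          M
  init      0.001006      8.174      5.165
  Δ       -6.5685e-05 -3.2843e-05 3.2843e-05
  eq      9.3989e-04      8.173      5.166
  solve Keq expr → x = 3.2843e-05; check Q = 7.1540e+05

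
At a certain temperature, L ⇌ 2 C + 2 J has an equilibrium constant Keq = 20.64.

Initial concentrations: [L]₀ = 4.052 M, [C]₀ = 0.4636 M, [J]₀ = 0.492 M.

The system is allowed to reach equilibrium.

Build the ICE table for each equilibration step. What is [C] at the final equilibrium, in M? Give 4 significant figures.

Q₀ = 0.01284 vs Keq = 20.64 ⇒ Q<K, forward
Step 1:
                  L         C         J
  I           4.052    0.4636     0.492
  C          -1.152     2.304     2.304
  E             2.9     2.767     2.796
  solve Keq expr → x = 1.152; check Q = 20.64

[C]_eq = 2.767 M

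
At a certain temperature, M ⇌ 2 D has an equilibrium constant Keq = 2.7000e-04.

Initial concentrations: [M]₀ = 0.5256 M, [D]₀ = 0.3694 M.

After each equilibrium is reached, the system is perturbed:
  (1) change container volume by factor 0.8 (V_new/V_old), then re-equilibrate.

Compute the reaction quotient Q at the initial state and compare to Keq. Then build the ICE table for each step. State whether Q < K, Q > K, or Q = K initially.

Q₀ = 0.2596; Q > K (proceeds reverse)

Q₀ = 0.2596 vs Keq = 2.7000e-04 ⇒ Q>K, reverse
Step 1:
                    M           D
  init         0.5256      0.3694
  Δ            0.1778     -0.3556
  eq           0.7034     0.01378
  solve Keq expr → x = -0.1778; check Q = 2.7000e-04
Then change container volume by factor 0.8 (V_new/V_old).
Step 2:
                    M           D
  init         0.8793     0.01723
  Δ        9.0536e-04   -0.001811
  eq           0.8802     0.01542
  solve Keq expr → x = -9.0536e-04; check Q = 2.7000e-04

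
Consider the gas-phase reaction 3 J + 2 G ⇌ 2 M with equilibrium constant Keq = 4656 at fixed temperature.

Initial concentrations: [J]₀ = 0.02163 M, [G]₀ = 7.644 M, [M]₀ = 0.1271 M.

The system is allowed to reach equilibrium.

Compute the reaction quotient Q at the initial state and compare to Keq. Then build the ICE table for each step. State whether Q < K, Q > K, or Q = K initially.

Q₀ = 27.32; Q < K (proceeds forward)

Q₀ = 27.32 vs Keq = 4656 ⇒ Q<K, forward
Step 1:
                    J           G           M
  Initial     0.02163       7.644      0.1271
  Change     -0.01749    -0.01166     0.01166
  Equil      0.004141       7.632      0.1388
  solve Keq expr → x = 0.00583; check Q = 4656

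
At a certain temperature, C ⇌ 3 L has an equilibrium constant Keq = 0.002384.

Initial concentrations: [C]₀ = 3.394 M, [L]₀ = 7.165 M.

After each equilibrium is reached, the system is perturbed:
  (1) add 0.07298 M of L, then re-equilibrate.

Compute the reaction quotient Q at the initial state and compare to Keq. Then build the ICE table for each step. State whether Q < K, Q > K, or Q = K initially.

Q₀ = 108.4; Q > K (proceeds reverse)

Q₀ = 108.4 vs Keq = 0.002384 ⇒ Q>K, reverse
Step 1:
                    C           L
  Initial       3.394       7.165
  Change        2.309      -6.926
  Equil         5.703      0.2387
  solve Keq expr → x = -2.309; check Q = 0.002384
Then add 0.07298 M of L.
Step 2:
                    C           L
  Initial       5.703      0.3116
  Change      0.02421    -0.07264
  Equil         5.727       0.239
  solve Keq expr → x = -0.02421; check Q = 0.002384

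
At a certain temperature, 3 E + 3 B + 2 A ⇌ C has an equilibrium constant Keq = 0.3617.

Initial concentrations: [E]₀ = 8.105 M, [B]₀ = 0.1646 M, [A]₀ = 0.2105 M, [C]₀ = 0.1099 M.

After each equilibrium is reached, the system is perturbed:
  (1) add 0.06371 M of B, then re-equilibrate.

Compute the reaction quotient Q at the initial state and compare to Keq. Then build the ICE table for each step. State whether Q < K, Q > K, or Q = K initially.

Q₀ = 1.045; Q > K (proceeds reverse)

Q₀ = 1.045 vs Keq = 0.3617 ⇒ Q>K, reverse
Step 1:
                    E           B           A           C
  init          8.105      0.1646      0.2105      0.1099
  Δ           0.04105     0.04105     0.02737    -0.01368
  eq            8.146      0.2057      0.2379     0.09622
  solve Keq expr → x = -0.01368; check Q = 0.3617
Then add 0.06371 M of B.
Step 2:
                    E           B           A           C
  init          8.146      0.2694      0.2379     0.09622
  Δ          -0.03758    -0.03758    -0.02505     0.01253
  eq            8.108      0.2318      0.2128      0.1087
  solve Keq expr → x = 0.01253; check Q = 0.3617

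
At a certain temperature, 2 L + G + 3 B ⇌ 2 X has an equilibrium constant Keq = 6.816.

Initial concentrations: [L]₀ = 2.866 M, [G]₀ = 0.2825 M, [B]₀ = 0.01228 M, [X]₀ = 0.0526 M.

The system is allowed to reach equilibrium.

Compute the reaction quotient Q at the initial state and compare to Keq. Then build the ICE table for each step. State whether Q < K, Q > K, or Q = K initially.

Q₀ = 643.9; Q > K (proceeds reverse)

Q₀ = 643.9 vs Keq = 6.816 ⇒ Q>K, reverse
Step 1:
                  L         G         B         X
  Initial     2.866    0.2825   0.01228    0.0526
  Change    0.01903  0.009514   0.02854  -0.01903
  Equil       2.885     0.292   0.04082   0.03357
  solve Keq expr → x = -0.009514; check Q = 6.816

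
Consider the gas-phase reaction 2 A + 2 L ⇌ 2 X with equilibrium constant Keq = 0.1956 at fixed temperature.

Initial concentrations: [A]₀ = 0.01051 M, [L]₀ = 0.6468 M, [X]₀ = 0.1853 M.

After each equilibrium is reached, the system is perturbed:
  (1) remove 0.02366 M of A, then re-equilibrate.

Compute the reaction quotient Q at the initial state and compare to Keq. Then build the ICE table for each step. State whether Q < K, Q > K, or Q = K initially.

Q₀ = 743; Q > K (proceeds reverse)

Q₀ = 743 vs Keq = 0.1956 ⇒ Q>K, reverse
Step 1:
                    A           L           X
  I           0.01051      0.6468      0.1853
  C             0.135       0.135      -0.135
  E            0.1455      0.7818     0.05031
  solve Keq expr → x = -0.0675; check Q = 0.1956
Then remove 0.02366 M of A.
Step 2:
                    A           L           X
  I            0.1218      0.7818     0.05031
  C          0.005834    0.005834   -0.005834
  E            0.1277      0.7876     0.04447
  solve Keq expr → x = -0.002917; check Q = 0.1956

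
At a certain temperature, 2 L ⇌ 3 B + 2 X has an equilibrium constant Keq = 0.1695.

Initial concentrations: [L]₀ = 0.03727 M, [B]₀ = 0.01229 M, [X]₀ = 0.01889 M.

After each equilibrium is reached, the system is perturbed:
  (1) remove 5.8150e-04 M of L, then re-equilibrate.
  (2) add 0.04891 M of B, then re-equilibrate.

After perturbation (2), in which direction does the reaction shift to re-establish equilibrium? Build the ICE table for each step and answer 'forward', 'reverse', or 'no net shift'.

Q₀ = 4.7687e-07 vs Keq = 0.1695 ⇒ Q<K, forward
Step 1:
                  L         B         X
  I         0.03727   0.01229   0.01889
  C         -0.0351   0.05265    0.0351
  E         0.00217   0.06494   0.05399
  solve Keq expr → x = 0.01755; check Q = 0.1695
Then remove 5.8150e-04 M of L.
Step 2:
                  L         B         X
  I        0.001589   0.06494   0.05399
  C       5.2179e-04 -7.8268e-04 -5.2179e-04
  E         0.00211   0.06416   0.05347
  solve Keq expr → x = -2.6089e-04; check Q = 0.1695
Then add 0.04891 M of B.
Step 3:
                  L         B         X
  I         0.00211    0.1131   0.05347
  C        0.002385 -0.003577 -0.002385
  E        0.004495    0.1095   0.05108
  solve Keq expr → x = -0.001192; check Q = 0.1695

Direction: reverse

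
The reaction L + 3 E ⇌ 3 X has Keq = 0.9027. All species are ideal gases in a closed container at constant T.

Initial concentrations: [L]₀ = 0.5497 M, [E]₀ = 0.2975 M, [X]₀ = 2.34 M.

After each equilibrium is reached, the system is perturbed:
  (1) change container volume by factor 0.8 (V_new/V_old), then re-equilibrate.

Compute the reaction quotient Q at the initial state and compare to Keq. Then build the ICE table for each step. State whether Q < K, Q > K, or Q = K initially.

Q₀ = 885.2; Q > K (proceeds reverse)

Q₀ = 885.2 vs Keq = 0.9027 ⇒ Q>K, reverse
Step 1:
                    L           E           X
  init         0.5497      0.2975        2.34
  Δ            0.3552       1.066      -1.066
  eq           0.9049       1.363       1.274
  solve Keq expr → x = -0.3552; check Q = 0.9027
Then change container volume by factor 0.8 (V_new/V_old).
Step 2:
                    L           E           X
  init          1.131       1.704       1.593
  Δ          -0.01889    -0.05666     0.05666
  eq            1.112       1.647        1.65
  solve Keq expr → x = 0.01889; check Q = 0.9027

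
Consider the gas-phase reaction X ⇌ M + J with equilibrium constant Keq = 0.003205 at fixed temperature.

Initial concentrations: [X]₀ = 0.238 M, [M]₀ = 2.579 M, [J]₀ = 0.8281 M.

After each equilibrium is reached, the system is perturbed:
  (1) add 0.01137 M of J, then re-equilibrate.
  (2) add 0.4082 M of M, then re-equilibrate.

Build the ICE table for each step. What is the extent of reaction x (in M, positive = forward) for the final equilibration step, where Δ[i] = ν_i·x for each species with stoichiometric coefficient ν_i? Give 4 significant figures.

Q₀ = 8.973 vs Keq = 0.003205 ⇒ Q>K, reverse
Step 1:
                    X           M           J
  Initial       0.238       2.579      0.8281
  Change       0.8262     -0.8262     -0.8262
  Equil         1.064       1.753    0.001946
  solve Keq expr → x = -0.8262; check Q = 0.003205
Then add 0.01137 M of J.
Step 2:
                    X           M           J
  Initial       1.064       1.753     0.01332
  Change      0.01134    -0.01134    -0.01134
  Equil         1.075       1.742    0.001979
  solve Keq expr → x = -0.01134; check Q = 0.003205
Then add 0.4082 M of M.
Step 3:
                    X           M           J
  Initial       1.075        2.15    0.001979
  Change   3.7500e-04 -3.7500e-04 -3.7500e-04
  Equil         1.076       2.149    0.001604
  solve Keq expr → x = -3.7500e-04; check Q = 0.003205

x = -3.7500e-04 M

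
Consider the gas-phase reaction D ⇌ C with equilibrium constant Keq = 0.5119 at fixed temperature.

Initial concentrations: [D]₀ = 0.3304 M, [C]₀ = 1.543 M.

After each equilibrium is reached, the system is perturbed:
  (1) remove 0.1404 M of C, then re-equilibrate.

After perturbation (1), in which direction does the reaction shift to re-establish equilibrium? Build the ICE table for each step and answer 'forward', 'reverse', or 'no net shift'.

Q₀ = 4.67 vs Keq = 0.5119 ⇒ Q>K, reverse
Step 1:
                  D         C
  Initial    0.3304     1.543
  Change     0.9087   -0.9087
  Equil       1.239    0.6343
  solve Keq expr → x = -0.9087; check Q = 0.5119
Then remove 0.1404 M of C.
Step 2:
                  D         C
  Initial     1.239    0.4939
  Change   -0.09286   0.09286
  Equil       1.146    0.5868
  solve Keq expr → x = 0.09286; check Q = 0.5119

Direction: forward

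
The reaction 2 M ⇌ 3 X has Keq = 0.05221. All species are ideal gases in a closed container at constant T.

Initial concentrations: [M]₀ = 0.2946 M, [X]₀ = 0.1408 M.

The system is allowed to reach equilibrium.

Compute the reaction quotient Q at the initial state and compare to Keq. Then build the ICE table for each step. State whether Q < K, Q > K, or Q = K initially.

Q₀ = 0.03216 vs Keq = 0.05221 ⇒ Q<K, forward
Step 1:
                    M           X
  init         0.2946      0.1408
  Δ          -0.01315     0.01972
  eq           0.2815      0.1605
  solve Keq expr → x = 0.006573; check Q = 0.05221

Q₀ = 0.03216; Q < K (proceeds forward)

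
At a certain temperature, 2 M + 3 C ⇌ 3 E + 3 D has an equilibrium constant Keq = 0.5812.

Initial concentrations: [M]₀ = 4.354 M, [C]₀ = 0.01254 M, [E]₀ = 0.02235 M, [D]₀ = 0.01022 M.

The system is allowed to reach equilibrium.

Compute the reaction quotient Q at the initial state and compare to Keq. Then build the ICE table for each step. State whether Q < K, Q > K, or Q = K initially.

Q₀ = 3.1880e-07; Q < K (proceeds forward)

Q₀ = 3.1880e-07 vs Keq = 0.5812 ⇒ Q<K, forward
Step 1:
                    M           C           E           D
  I             4.354     0.01254     0.02235     0.01022
  C         -0.008128    -0.01219     0.01219     0.01219
  E             4.346  3.4833e-04     0.03454     0.02241
  solve Keq expr → x = 0.004064; check Q = 0.5812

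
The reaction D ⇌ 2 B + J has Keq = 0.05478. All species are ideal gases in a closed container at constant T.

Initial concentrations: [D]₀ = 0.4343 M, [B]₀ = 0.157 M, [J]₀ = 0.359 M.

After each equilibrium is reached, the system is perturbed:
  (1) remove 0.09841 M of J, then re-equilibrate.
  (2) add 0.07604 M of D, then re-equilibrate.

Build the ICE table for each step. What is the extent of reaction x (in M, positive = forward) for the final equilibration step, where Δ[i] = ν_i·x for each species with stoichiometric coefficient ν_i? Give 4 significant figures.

Q₀ = 0.02038 vs Keq = 0.05478 ⇒ Q<K, forward
Step 1:
                    D           B           J
  Initial      0.4343       0.157       0.359
  Change     -0.03833     0.07665     0.03833
  Equil         0.396      0.2337      0.3973
  solve Keq expr → x = 0.03833; check Q = 0.05478
Then remove 0.09841 M of J.
Step 2:
                    D           B           J
  Initial       0.396      0.2337      0.2989
  Change     -0.01289     0.02578     0.01289
  Equil        0.3831      0.2594      0.3118
  solve Keq expr → x = 0.01289; check Q = 0.05478
Then add 0.07604 M of D.
Step 3:
                    D           B           J
  Initial      0.4591      0.2594      0.3118
  Change    -0.008932     0.01786    0.008932
  Equil        0.4502      0.2773      0.3207
  solve Keq expr → x = 0.008932; check Q = 0.05478

x = 0.008932 M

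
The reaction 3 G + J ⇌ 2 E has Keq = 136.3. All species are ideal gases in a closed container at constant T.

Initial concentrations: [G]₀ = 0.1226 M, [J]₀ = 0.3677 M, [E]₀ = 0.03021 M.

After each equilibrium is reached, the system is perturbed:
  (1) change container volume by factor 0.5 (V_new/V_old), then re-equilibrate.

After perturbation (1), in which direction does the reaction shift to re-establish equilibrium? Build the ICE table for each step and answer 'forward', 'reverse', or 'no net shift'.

Direction: forward

Q₀ = 1.347 vs Keq = 136.3 ⇒ Q<K, forward
Step 1:
                  G         J         E
  init       0.1226    0.3677   0.03021
  Δ         -0.0719  -0.02397   0.04793
  eq         0.0507    0.3437   0.07814
  solve Keq expr → x = 0.02397; check Q = 136.3
Then change container volume by factor 0.5 (V_new/V_old).
Step 2:
                  G         J         E
  init       0.1014    0.6875    0.1563
  Δ        -0.03155  -0.01052   0.02104
  eq        0.06985    0.6769    0.1773
  solve Keq expr → x = 0.01052; check Q = 136.3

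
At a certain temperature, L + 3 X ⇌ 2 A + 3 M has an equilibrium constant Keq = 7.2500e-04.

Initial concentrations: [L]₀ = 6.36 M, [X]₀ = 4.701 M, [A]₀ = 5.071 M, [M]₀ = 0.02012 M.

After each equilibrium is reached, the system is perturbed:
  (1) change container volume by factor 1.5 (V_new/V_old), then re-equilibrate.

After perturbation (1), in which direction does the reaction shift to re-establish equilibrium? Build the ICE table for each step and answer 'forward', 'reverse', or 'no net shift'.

Q₀ = 3.1699e-07 vs Keq = 7.2500e-04 ⇒ Q<K, forward
Step 1:
                    L           X           A           M
  init           6.36       4.701       5.071     0.02012
  Δ          -0.07545     -0.2263      0.1509      0.2263
  eq            6.285       4.475       5.222      0.2465
  solve Keq expr → x = 0.07545; check Q = 7.2500e-04
Then change container volume by factor 1.5 (V_new/V_old).
Step 2:
                    L           X           A           M
  init           4.19       2.983       3.481      0.1643
  Δ          -0.00726    -0.02178     0.01452     0.02178
  eq            4.182       2.961       3.496      0.1861
  solve Keq expr → x = 0.00726; check Q = 7.2500e-04

Direction: forward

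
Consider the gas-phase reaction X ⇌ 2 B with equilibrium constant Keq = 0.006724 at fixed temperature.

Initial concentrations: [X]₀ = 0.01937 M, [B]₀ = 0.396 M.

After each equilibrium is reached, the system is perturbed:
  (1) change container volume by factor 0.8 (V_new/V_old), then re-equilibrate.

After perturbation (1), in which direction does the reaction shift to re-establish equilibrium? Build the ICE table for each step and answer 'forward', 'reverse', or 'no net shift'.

Q₀ = 8.096 vs Keq = 0.006724 ⇒ Q>K, reverse
Step 1:
                    X           B
  I           0.01937       0.396
  C            0.1797     -0.3594
  E            0.1991     0.03659
  solve Keq expr → x = -0.1797; check Q = 0.006724
Then change container volume by factor 0.8 (V_new/V_old).
Step 2:
                    X           B
  I            0.2488     0.04573
  C          0.002319   -0.004638
  E            0.2512      0.0411
  solve Keq expr → x = -0.002319; check Q = 0.006724

Direction: reverse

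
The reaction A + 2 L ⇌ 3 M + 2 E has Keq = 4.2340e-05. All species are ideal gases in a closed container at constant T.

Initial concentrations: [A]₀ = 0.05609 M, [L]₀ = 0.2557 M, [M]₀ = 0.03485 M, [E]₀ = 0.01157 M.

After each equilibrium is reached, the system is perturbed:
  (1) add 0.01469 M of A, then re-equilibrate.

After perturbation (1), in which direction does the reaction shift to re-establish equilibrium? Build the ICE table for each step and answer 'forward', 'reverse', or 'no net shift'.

Q₀ = 1.5450e-06 vs Keq = 4.2340e-05 ⇒ Q<K, forward
Step 1:
                  A         L         M         E
  I         0.05609    0.2557   0.03485   0.01157
  C       -0.007181  -0.01436   0.02154   0.01436
  E         0.04891    0.2413   0.05639   0.02593
  solve Keq expr → x = 0.007181; check Q = 4.2340e-05
Then add 0.01469 M of A.
Step 2:
                  A         L         M         E
  I          0.0636    0.2413   0.05639   0.02593
  C       -7.7555e-04 -0.001551  0.002327  0.001551
  E         0.06282    0.2398   0.05872   0.02748
  solve Keq expr → x = 7.7555e-04; check Q = 4.2340e-05

Direction: forward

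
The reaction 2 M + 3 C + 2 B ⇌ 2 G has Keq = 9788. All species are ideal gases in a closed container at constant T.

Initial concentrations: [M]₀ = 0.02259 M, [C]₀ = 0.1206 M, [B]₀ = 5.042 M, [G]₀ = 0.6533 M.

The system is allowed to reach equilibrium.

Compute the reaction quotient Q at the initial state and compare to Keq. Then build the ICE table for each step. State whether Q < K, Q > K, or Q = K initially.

Q₀ = 1.8756e+04 vs Keq = 9788 ⇒ Q>K, reverse
Step 1:
                  M         C         B         G
  I         0.02259    0.1206     5.042    0.6533
  C        0.005472  0.008208  0.005472 -0.005472
  E         0.02806    0.1288     5.047    0.6478
  solve Keq expr → x = -0.002736; check Q = 9788

Q₀ = 1.8756e+04; Q > K (proceeds reverse)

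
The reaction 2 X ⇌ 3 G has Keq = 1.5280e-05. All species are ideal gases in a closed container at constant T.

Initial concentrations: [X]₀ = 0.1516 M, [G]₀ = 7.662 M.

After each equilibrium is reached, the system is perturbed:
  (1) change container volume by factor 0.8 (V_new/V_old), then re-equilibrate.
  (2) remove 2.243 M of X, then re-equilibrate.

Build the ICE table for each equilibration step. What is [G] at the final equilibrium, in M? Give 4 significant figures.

Q₀ = 1.9572e+04 vs Keq = 1.5280e-05 ⇒ Q>K, reverse
Step 1:
                    X           G
  init         0.1516       7.662
  Δ             5.058      -7.587
  eq             5.21     0.07457
  solve Keq expr → x = -2.529; check Q = 1.5280e-05
Then change container volume by factor 0.8 (V_new/V_old).
Step 2:
                    X           G
  init          6.512     0.09322
  Δ          0.004429   -0.006643
  eq            6.517     0.08658
  solve Keq expr → x = -0.002214; check Q = 1.5280e-05
Then remove 2.243 M of X.
Step 3:
                    X           G
  init          4.274     0.08658
  Δ           0.01405    -0.02108
  eq            4.288     0.06549
  solve Keq expr → x = -0.007027; check Q = 1.5280e-05

[G]_eq = 0.06549 M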